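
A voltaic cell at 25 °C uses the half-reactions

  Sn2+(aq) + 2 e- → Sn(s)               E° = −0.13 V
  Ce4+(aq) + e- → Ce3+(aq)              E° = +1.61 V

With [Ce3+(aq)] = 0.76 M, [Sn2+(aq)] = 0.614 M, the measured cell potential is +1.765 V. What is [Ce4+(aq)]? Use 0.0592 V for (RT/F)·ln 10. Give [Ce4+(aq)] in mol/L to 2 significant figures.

1.6 M

With Ce⁴⁺/Ce³⁺ at the cathode and Sn²⁺/Sn at the anode, E°cell = +1.61 − (−0.13) = +1.74 V (n = 2).
Since E = E° − (0.0592/n)·log Q, log Q = n(E° − E)/0.0592 = −0.845.
Balancing electrons gives 2 Ce4+(aq) + Sn(s) → 2 Ce3+(aq) + Sn2+(aq); thus Q = ([Ce3+(aq)]^2·[Sn2+(aq)]) / [Ce4+(aq)]^2.
Solving for the unknown gives log [Ce4+(aq)] = 0.197, so [Ce4+(aq)] ≈ 1.6 M.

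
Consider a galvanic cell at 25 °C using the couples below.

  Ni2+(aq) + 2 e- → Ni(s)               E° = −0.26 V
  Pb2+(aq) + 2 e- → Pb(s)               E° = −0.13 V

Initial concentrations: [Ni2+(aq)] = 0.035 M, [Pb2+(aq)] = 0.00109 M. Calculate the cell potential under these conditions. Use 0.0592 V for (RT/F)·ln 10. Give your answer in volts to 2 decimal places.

+0.09 V

Since E°(Pb²⁺/Pb) > E°(Ni²⁺/Ni), Pb²⁺/Pb serves as the cathode.
E°cell = −0.13 − (−0.26) = +0.13 V, with n = 2 electrons transferred.
For the overall reaction Pb2+(aq) + Ni(s) → Pb(s) + Ni2+(aq), Q = [Ni2+(aq)] / [Pb2+(aq)] = 32.1, giving log Q = 1.507.
Applying E = E° − (RT ln10/nF)·log Q gives +0.13 − (0.0592/2)(1.507) = +0.09 V.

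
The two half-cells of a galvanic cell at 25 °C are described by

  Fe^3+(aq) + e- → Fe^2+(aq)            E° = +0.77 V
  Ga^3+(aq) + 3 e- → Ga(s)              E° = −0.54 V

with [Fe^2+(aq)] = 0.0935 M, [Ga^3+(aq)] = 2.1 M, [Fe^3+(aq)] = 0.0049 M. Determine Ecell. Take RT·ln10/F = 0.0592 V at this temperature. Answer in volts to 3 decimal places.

The Fe³⁺/Fe²⁺ couple has the more positive E°, so it is the cathode; Ga³⁺/Ga is the anode.
The standard potential is +0.77 − (−0.54) = +1.31 V and the balanced reaction transfers n = 3 electrons.
The balanced reaction is 3 Fe^3+(aq) + Ga(s) → 3 Fe^2+(aq) + Ga^3+(aq), so Q = ([Fe^2+(aq)]^3·[Ga^3+(aq)]) / [Fe^3+(aq)]^3 = 1.46×10^4 and log Q = 4.164.
Applying E = E° − (RT ln10/nF)·log Q gives +1.31 − (0.0592/3)(4.164) = +1.228 V.

+1.228 V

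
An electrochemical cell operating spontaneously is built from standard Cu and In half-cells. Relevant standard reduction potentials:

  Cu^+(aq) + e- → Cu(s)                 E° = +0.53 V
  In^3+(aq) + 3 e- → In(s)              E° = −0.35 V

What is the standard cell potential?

+0.88 V

The Cu⁺/Cu couple has the higher E°, so Cu ion is reduced (cathode) and In is oxidized (anode).
E°cell = E°(cathode) − E°(anode) = +0.53 − (−0.35) = +0.88 V.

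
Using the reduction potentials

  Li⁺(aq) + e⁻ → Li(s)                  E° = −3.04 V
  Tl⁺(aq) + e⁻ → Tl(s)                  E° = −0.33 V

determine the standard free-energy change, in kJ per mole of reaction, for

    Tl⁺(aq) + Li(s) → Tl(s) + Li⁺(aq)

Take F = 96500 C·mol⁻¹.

In the reaction as written Tl⁺(aq) is reduced, so the Tl⁺/Tl couple is the cathode and Li⁺/Li is the anode.
E°cell = −0.33 − (−3.04) = +2.71 V; balancing electrons gives n = 1.
ΔG° = −nFE°cell = −(1)(96500)(+2.71) J/mol = −262 kJ/mol.

−262 kJ/mol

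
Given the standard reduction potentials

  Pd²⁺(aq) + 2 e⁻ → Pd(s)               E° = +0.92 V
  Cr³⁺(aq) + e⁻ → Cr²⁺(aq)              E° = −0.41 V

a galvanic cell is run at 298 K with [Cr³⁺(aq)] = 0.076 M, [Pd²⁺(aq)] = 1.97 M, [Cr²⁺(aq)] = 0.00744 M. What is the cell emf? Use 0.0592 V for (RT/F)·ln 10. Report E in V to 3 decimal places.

The Pd²⁺/Pd couple has the more positive E°, so it is the cathode; Cr³⁺/Cr²⁺ is the anode.
E°cell = +0.92 − (−0.41) = +1.33 V, with n = 2 electrons transferred.
Balancing gives Pd²⁺(aq) + 2 Cr²⁺(aq) → Pd(s) + 2 Cr³⁺(aq); hence Q = [Cr³⁺(aq)]^2 / ([Pd²⁺(aq)]·[Cr²⁺(aq)]^2) = 53 (log Q = 1.724).
Applying E = E° − (RT ln10/nF)·log Q gives +1.33 − (0.0592/2)(1.724) = +1.279 V.

+1.279 V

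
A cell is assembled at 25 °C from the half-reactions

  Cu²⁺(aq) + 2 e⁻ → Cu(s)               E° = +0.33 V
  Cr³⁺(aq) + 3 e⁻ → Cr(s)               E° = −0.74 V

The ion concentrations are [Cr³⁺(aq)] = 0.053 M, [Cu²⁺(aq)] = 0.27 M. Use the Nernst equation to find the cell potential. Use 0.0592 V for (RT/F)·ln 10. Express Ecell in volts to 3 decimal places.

Since E°(Cu²⁺/Cu) > E°(Cr³⁺/Cr), Cu²⁺/Cu serves as the cathode.
E°cell = E°cat − E°an = +0.33 − (−0.74) = +1.07 V; n = 6.
The balanced reaction is 3 Cu²⁺(aq) + 2 Cr(s) → 3 Cu(s) + 2 Cr³⁺(aq), so Q = [Cr³⁺(aq)]^2 / [Cu²⁺(aq)]^3 = 0.143 and log Q = −0.846.
By the Nernst equation, E = +1.07 − (0.0592/6)·(−0.846) = +1.078 V.

+1.078 V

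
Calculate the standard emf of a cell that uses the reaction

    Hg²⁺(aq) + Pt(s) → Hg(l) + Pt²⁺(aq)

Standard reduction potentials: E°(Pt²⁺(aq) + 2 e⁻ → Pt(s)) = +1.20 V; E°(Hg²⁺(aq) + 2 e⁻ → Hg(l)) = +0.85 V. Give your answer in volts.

−0.35 V

Hg²⁺(aq) gains electrons, so the Hg²⁺/Hg couple is the cathode; the Pt²⁺/Pt couple is the anode.
E°cell = E°(cathode) − E°(anode) = +0.85 − (+1.20) = −0.35 V.
The negative E°cell means the reaction is non-spontaneous in the direction written.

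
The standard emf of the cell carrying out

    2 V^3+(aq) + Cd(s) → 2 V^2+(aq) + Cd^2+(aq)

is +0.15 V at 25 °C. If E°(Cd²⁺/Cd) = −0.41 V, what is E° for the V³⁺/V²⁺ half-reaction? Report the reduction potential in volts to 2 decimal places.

In the reaction as written the V³⁺/V²⁺ couple is reduced (cathode) and Cd²⁺/Cd is oxidized (anode), so E°cell = E°(V³⁺/V²⁺) − E°(Cd²⁺/Cd).
E°(V³⁺/V²⁺) = E°cell + E°(anode) = +0.15 + (−0.41) = −0.26 V.

−0.26 V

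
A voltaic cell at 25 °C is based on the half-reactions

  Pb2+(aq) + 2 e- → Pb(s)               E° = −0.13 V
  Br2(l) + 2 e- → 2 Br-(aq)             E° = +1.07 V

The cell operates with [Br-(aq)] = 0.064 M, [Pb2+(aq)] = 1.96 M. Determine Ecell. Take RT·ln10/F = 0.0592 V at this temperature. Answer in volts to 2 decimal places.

Br₂/Br⁻ is reduced (cathode, E° = +1.07 V) and Pb²⁺/Pb is oxidized (anode).
E°cell = E°cat − E°an = +1.07 − (−0.13) = +1.20 V; n = 2.
Balancing gives Br2(l) + Pb(s) → 2 Br-(aq) + Pb2+(aq); hence Q = [Br-(aq)]^2·[Pb2+(aq)] = 0.00803 (log Q = −2.095).
Applying E = E° − (RT ln10/nF)·log Q gives +1.20 − (0.0592/2)(−2.095) = +1.26 V.

+1.26 V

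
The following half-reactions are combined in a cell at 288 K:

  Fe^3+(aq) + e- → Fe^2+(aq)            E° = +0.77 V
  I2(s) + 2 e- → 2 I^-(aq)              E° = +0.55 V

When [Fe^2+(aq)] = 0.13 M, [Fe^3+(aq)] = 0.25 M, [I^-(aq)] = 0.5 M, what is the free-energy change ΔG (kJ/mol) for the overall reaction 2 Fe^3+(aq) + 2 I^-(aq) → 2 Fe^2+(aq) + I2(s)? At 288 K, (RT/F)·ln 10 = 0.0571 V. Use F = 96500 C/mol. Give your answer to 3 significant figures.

With Fe³⁺/Fe²⁺ reduced at the cathode, E°cell = +0.77 − (+0.55) = +0.22 V and n = 2.
Here Q = [Fe^2+(aq)]^2 / ([Fe^3+(aq)]^2·[I^-(aq)]^2) = 1.08 (log Q = 0.034), giving E = +0.22 − (0.0571/2)·(0.034) = +0.2190 V.
Then ΔG = −nFE = −2 × 96500 × +0.2190 J/mol = −42.3 kJ/mol.

−42.3 kJ/mol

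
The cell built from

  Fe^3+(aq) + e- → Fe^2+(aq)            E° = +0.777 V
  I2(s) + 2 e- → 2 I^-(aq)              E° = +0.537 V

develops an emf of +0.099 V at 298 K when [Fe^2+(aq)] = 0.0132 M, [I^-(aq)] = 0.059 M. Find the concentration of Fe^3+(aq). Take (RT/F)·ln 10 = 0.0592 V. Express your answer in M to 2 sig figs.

The Fe³⁺/Fe²⁺ couple has the larger reduction potential, so it is the cathode: E°cell = +0.777 − (+0.537) = +0.240 V and n = 2.
Since E = E° − (0.0592/n)·log Q, log Q = n(E° − E)/0.0592 = 4.764.
Balancing electrons gives 2 Fe^3+(aq) + 2 I^-(aq) → 2 Fe^2+(aq) + I2(s); thus Q = [Fe^2+(aq)]^2 / ([Fe^3+(aq)]^2·[I^-(aq)]^2).
Solving for the unknown gives log [Fe^3+(aq)] = −3.032, so [Fe^3+(aq)] ≈ 0.00093 M.

0.00093 M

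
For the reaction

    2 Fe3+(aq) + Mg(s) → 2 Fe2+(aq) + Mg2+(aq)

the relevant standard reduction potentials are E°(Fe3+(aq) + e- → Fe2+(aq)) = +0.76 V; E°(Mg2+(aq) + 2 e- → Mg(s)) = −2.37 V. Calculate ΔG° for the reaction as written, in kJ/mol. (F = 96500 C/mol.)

In the reaction as written Fe3+(aq) is reduced, so the Fe³⁺/Fe²⁺ couple is the cathode and Mg²⁺/Mg is the anode.
E°cell = +0.76 − (−2.37) = +3.13 V; balancing electrons gives n = 2.
ΔG° = −nFE°cell = −(2)(96500)(+3.13) J/mol = −604 kJ/mol.

−604 kJ/mol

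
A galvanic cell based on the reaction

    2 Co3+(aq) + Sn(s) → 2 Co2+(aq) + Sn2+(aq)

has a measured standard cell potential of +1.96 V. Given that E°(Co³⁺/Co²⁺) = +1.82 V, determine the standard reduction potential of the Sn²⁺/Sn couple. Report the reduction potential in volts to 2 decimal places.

−0.14 V

In the reaction as written the Co³⁺/Co²⁺ couple is reduced (cathode) and Sn²⁺/Sn is oxidized (anode), so E°cell = E°(Co³⁺/Co²⁺) − E°(Sn²⁺/Sn).
E°(Sn²⁺/Sn) = E°(cathode) − E°cell = +1.82 − (+1.96) = −0.14 V.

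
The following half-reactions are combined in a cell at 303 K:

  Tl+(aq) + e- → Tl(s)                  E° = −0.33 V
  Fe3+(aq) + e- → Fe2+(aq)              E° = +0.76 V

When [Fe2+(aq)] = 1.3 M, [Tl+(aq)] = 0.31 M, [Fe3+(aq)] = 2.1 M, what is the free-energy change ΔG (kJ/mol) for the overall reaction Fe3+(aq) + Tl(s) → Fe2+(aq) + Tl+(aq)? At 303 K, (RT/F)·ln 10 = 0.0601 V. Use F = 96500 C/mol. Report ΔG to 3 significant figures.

−109 kJ/mol

The standard cell potential is +0.76 − (−0.33) = +1.09 V, with n = 1 electron in the balanced equation.
Q = ([Fe2+(aq)]·[Tl+(aq)]) / [Fe3+(aq)] = 0.192, so log Q = −0.717 and E = +1.09 − (0.0601/1)(−0.717) = +1.1331 V.
ΔG = −nFE = −(1)(96500)(+1.1331) J/mol = −109 kJ/mol.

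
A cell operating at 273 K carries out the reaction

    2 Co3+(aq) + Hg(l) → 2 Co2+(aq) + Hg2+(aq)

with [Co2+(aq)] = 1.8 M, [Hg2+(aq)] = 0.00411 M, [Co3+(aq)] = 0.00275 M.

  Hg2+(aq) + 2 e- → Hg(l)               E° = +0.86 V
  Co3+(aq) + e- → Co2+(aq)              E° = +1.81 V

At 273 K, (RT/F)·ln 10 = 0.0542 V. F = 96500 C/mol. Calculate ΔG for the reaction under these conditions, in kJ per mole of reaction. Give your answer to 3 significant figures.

−166 kJ/mol

E°cell = +1.81 − (+0.86) = +0.95 V; the balanced reaction transfers n = 2 electrons.
Q = ([Co2+(aq)]^2·[Hg2+(aq)]) / [Co3+(aq)]^2 = 1.76×10^3, so log Q = 3.246 and E = +0.95 − (0.0542/2)(3.246) = +0.8620 V.
Then ΔG = −nFE = −2 × 96500 × +0.8620 J/mol = −166 kJ/mol.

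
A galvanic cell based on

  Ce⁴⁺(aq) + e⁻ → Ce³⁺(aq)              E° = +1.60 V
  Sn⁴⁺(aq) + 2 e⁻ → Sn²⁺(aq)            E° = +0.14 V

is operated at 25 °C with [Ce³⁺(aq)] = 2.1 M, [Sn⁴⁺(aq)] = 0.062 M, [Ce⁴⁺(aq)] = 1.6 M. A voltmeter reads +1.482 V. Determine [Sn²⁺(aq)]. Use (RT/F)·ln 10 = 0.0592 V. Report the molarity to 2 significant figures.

With Ce⁴⁺/Ce³⁺ at the cathode and Sn⁴⁺/Sn²⁺ at the anode, E°cell = +1.60 − (+0.14) = +1.46 V (n = 2).
Since E = E° − (0.0592/n)·log Q, log Q = n(E° − E)/0.0592 = −0.743.
Balancing electrons gives 2 Ce⁴⁺(aq) + Sn²⁺(aq) → 2 Ce³⁺(aq) + Sn⁴⁺(aq); thus Q = ([Ce³⁺(aq)]^2·[Sn⁴⁺(aq)]) / ([Ce⁴⁺(aq)]^2·[Sn²⁺(aq)]).
Isolating [Sn²⁺(aq)] in Q = 10^{−0.743} yields log [Sn²⁺(aq)] = −0.228, i.e. 0.59 M.

0.59 M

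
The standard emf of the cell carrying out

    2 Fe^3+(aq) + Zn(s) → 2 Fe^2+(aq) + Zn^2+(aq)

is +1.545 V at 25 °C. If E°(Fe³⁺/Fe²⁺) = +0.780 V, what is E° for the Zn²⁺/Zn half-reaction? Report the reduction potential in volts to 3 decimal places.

−0.765 V

In the reaction as written the Fe³⁺/Fe²⁺ couple is reduced (cathode) and Zn²⁺/Zn is oxidized (anode), so E°cell = E°(Fe³⁺/Fe²⁺) − E°(Zn²⁺/Zn).
E°(Zn²⁺/Zn) = E°(cathode) − E°cell = +0.780 − (+1.545) = −0.765 V.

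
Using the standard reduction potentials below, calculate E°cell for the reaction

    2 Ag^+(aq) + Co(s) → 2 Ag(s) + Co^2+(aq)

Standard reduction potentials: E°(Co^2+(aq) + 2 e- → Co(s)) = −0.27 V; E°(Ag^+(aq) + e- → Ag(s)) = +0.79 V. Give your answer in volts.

In the reaction as written, Ag^+(aq) is reduced (cathode) and Co^2+(aq) is produced by oxidation at the anode.
E°cell = E°(cathode) − E°(anode) = +0.79 − (−0.27) = +1.06 V.

+1.06 V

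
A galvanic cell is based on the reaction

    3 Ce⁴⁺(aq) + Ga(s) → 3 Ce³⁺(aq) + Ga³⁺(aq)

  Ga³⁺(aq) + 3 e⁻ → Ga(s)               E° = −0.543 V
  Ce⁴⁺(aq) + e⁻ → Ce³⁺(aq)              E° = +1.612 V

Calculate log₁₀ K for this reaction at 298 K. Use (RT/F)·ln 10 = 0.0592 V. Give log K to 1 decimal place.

log K = 109.2

The Ce⁴⁺/Ce³⁺ couple is reduced (cathode); E°cell = +1.612 − (−0.543) = +2.155 V with n = 3.
At equilibrium E = 0, so log K = nE°cell / 0.0592 = (3)(+2.155) / 0.0592 = 109.2.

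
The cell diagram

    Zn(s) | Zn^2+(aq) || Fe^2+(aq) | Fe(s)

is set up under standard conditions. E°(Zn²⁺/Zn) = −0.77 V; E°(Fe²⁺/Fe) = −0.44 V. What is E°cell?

+0.33 V

By convention the left-hand electrode in cell notation is the anode (oxidation) and the right-hand electrode is the cathode (reduction).
E°cell = E°(right) − E°(left) = −0.44 − (−0.77) = +0.33 V.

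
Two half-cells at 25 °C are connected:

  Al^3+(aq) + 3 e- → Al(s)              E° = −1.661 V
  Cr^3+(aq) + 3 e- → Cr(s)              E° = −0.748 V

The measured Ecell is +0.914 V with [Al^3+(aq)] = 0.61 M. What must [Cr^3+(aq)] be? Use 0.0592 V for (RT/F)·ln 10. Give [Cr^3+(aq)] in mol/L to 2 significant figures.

0.69 M

The Cr³⁺/Cr couple has the larger reduction potential, so it is the cathode: E°cell = −0.748 − (−1.661) = +0.913 V and n = 3.
Rearranging E = E° − (0.0592/n)·log Q gives log Q = 3(+0.913 − (+0.914))/0.0592 = −0.051.
The balanced reaction is Cr^3+(aq) + Al(s) → Cr(s) + Al^3+(aq), so Q = [Al^3+(aq)] / [Cr^3+(aq)].
Substituting the known concentrations and solving, log [Cr^3+(aq)] = −0.164 and [Cr^3+(aq)] = 0.69 M.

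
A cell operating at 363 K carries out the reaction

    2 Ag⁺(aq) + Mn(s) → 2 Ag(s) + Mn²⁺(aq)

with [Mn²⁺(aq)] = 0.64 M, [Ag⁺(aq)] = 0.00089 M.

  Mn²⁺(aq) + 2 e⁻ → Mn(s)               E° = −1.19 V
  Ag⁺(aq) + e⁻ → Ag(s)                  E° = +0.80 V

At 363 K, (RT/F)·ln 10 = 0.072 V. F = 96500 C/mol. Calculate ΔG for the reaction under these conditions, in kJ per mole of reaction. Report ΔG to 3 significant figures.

The standard cell potential is +0.80 − (−1.19) = +1.99 V, with n = 2 electrons in the balanced equation.
The reaction quotient is [Mn²⁺(aq)] / [Ag⁺(aq)]^2 = 8.08×10^5; by Nernst, E = +1.99 − (0.072/2)(5.907) = +1.7773 V.
Then ΔG = −nFE = −2 × 96500 × +1.7773 J/mol = −343 kJ/mol.

−343 kJ/mol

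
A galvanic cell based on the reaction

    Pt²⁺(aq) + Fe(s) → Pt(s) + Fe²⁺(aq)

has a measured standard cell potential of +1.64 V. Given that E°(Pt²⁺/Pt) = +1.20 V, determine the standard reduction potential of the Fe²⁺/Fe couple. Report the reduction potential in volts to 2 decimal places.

−0.44 V

In the reaction as written the Pt²⁺/Pt couple is reduced (cathode) and Fe²⁺/Fe is oxidized (anode), so E°cell = E°(Pt²⁺/Pt) − E°(Fe²⁺/Fe).
E°(Fe²⁺/Fe) = E°(cathode) − E°cell = +1.20 − (+1.64) = −0.44 V.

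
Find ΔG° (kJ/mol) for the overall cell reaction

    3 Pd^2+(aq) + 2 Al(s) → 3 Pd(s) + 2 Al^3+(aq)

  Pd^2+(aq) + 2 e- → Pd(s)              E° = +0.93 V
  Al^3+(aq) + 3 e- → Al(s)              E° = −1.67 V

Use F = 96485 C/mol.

−1505 kJ/mol

In the reaction as written Pd^2+(aq) is reduced, so the Pd²⁺/Pd couple is the cathode and Al³⁺/Al is the anode.
E°cell = +0.93 − (−1.67) = +2.60 V; balancing electrons gives n = 6.
ΔG° = −nFE°cell = −(6)(96485)(+2.60) J/mol = −1505 kJ/mol.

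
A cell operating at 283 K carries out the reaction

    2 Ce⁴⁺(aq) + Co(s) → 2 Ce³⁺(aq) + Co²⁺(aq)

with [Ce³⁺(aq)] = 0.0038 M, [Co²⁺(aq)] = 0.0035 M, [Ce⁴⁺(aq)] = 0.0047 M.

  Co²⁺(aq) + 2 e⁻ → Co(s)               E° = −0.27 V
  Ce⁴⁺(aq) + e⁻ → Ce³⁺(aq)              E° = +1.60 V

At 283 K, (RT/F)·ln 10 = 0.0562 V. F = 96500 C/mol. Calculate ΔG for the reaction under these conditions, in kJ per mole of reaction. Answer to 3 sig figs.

−375 kJ/mol

The standard cell potential is +1.60 − (−0.27) = +1.87 V, with n = 2 electrons in the balanced equation.
The reaction quotient is ([Ce³⁺(aq)]^2·[Co²⁺(aq)]) / [Ce⁴⁺(aq)]^2 = 0.00229; by Nernst, E = +1.87 − (0.0562/2)(−2.641) = +1.9442 V.
Finally ΔG = −nFE = −(2)(96500 C/mol)(+1.9442 V) = −375 kJ/mol.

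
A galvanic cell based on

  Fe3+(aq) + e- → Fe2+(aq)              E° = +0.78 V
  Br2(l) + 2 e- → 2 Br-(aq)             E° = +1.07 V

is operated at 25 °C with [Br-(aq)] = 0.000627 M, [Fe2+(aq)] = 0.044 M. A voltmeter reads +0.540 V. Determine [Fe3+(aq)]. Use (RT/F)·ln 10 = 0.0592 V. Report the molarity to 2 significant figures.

With Br₂/Br⁻ at the cathode and Fe³⁺/Fe²⁺ at the anode, E°cell = +1.07 − (+0.78) = +0.29 V (n = 2).
From the Nernst equation, log Q = n(E° − E)/0.0592 = 2·(+0.29 − (+0.540))/0.0592 = −8.446.
Balancing electrons gives Br2(l) + 2 Fe2+(aq) → 2 Br-(aq) + 2 Fe3+(aq); thus Q = ([Br-(aq)]^2·[Fe3+(aq)]^2) / [Fe2+(aq)]^2.
Isolating [Fe3+(aq)] in Q = 10^{−8.446} yields log [Fe3+(aq)] = −2.377, i.e. 0.0042 M.

0.0042 M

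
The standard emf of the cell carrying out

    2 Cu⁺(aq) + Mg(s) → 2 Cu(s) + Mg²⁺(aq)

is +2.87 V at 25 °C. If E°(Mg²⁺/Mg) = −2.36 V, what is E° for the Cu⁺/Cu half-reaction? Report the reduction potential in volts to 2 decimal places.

+0.51 V

In the reaction as written the Cu⁺/Cu couple is reduced (cathode) and Mg²⁺/Mg is oxidized (anode), so E°cell = E°(Cu⁺/Cu) − E°(Mg²⁺/Mg).
E°(Cu⁺/Cu) = E°cell + E°(anode) = +2.87 + (−2.36) = +0.51 V.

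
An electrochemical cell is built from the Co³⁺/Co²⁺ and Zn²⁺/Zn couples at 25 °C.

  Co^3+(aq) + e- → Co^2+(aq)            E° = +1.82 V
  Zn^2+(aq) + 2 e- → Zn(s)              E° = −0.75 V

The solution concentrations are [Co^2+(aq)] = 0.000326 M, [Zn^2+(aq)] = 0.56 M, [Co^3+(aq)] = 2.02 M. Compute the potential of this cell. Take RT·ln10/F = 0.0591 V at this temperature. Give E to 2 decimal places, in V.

+2.80 V

The Co³⁺/Co²⁺ couple has the more positive E°, so it is the cathode; Zn²⁺/Zn is the anode.
The standard potential is +1.82 − (−0.75) = +2.57 V and the balanced reaction transfers n = 2 electrons.
Balancing gives 2 Co^3+(aq) + Zn(s) → 2 Co^2+(aq) + Zn^2+(aq); hence Q = ([Co^2+(aq)]^2·[Zn^2+(aq)]) / [Co^3+(aq)]^2 = 1.46×10^−8 (log Q = −7.836).
By the Nernst equation, E = +2.57 − (0.0591/2)·(−7.836) = +2.80 V.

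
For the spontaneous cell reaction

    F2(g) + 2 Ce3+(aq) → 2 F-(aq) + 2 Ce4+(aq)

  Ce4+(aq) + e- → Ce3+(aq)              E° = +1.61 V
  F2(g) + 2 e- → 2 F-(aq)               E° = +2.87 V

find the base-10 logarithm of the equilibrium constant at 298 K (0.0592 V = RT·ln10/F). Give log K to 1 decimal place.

The F₂/F⁻ couple is reduced (cathode); E°cell = +2.87 − (+1.61) = +1.26 V with n = 2.
At equilibrium E = 0, so log K = nE°cell / 0.0592 = (2)(+1.26) / 0.0592 = 42.6.

log K = 42.6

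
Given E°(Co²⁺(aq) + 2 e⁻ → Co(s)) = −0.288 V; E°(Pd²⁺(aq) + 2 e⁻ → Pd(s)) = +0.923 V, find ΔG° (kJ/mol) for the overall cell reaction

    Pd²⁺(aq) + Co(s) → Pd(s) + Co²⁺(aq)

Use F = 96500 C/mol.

In the reaction as written Pd²⁺(aq) is reduced, so the Pd²⁺/Pd couple is the cathode and Co²⁺/Co is the anode.
E°cell = +0.923 − (−0.288) = +1.211 V; balancing electrons gives n = 2.
ΔG° = −nFE°cell = −(2)(96500)(+1.211) J/mol = −234 kJ/mol.

−234 kJ/mol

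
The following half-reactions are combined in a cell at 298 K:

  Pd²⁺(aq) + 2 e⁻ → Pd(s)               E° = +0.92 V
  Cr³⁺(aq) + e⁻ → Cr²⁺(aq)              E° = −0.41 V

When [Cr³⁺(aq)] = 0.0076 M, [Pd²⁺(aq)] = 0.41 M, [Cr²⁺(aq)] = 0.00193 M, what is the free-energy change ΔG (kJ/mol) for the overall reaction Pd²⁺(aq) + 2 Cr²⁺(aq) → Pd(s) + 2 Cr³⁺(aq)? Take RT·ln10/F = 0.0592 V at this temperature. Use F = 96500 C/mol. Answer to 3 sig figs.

−248 kJ/mol

With Pd²⁺/Pd reduced at the cathode, E°cell = +0.92 − (−0.41) = +1.33 V and n = 2.
Q = [Cr³⁺(aq)]^2 / ([Pd²⁺(aq)]·[Cr²⁺(aq)]^2) = 37.8, so log Q = 1.578 and E = +1.33 − (0.0592/2)(1.578) = +1.2833 V.
Then ΔG = −nFE = −2 × 96500 × +1.2833 J/mol = −248 kJ/mol.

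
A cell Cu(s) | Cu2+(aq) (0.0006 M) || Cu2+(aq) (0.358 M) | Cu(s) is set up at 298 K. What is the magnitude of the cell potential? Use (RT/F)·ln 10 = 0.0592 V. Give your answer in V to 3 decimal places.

For a concentration cell E°cell = 0, since both electrodes use the same couple.
The compartment with the higher Cu2+(aq) concentration (0.358 M) acts as the cathode; ions are reduced there and produced at the dilute (0.0006 M) anode.
With n = 2, Ecell = −(0.0592/2)·log([dilute]/[conc]) = −(0.0592/2)·log(0.0006/0.358) = +0.082 V.

0.082 V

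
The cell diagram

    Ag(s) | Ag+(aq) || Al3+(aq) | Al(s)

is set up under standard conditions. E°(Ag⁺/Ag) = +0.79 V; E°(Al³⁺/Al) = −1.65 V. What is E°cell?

−2.44 V

By convention the left-hand electrode in cell notation is the anode (oxidation) and the right-hand electrode is the cathode (reduction).
E°cell = E°(right) − E°(left) = −1.65 − (+0.79) = −2.44 V.
The negative sign shows that, as written, the cell would require an external voltage to drive the reaction.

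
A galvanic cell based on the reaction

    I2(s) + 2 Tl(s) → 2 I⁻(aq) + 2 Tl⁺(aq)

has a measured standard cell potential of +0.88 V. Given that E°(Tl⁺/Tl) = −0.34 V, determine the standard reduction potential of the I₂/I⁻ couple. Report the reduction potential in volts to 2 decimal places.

+0.54 V

In the reaction as written the I₂/I⁻ couple is reduced (cathode) and Tl⁺/Tl is oxidized (anode), so E°cell = E°(I₂/I⁻) − E°(Tl⁺/Tl).
E°(I₂/I⁻) = E°cell + E°(anode) = +0.88 + (−0.34) = +0.54 V.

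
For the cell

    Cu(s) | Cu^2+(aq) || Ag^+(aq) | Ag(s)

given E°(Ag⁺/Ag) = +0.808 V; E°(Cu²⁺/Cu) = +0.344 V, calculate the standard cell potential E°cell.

By convention the left-hand electrode in cell notation is the anode (oxidation) and the right-hand electrode is the cathode (reduction).
E°cell = E°(right) − E°(left) = +0.808 − (+0.344) = +0.464 V.

+0.464 V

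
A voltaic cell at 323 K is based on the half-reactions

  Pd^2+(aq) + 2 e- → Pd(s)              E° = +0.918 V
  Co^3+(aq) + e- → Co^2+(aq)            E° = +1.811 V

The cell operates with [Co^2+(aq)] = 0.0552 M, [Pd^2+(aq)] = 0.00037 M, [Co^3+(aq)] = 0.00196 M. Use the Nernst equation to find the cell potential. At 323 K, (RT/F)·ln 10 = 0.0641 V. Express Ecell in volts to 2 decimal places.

Co³⁺/Co²⁺ is reduced (cathode, E° = +1.811 V) and Pd²⁺/Pd is oxidized (anode).
E°cell = E°cat − E°an = +1.811 − (+0.918) = +0.893 V; n = 2.
For the overall reaction 2 Co^3+(aq) + Pd(s) → 2 Co^2+(aq) + Pd^2+(aq), Q = ([Co^2+(aq)]^2·[Pd^2+(aq)]) / [Co^3+(aq)]^2 = 0.293, giving log Q = −0.532.
E = E° − (0.0641/n)·log Q = +0.893 − (0.0641/2)(−0.532) = +0.91 V.

+0.91 V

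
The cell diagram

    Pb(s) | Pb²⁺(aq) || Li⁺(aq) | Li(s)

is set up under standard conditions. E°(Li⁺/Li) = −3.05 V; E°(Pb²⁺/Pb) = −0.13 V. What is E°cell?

By convention the left-hand electrode in cell notation is the anode (oxidation) and the right-hand electrode is the cathode (reduction).
E°cell = E°(right) − E°(left) = −3.05 − (−0.13) = −2.92 V.
The negative sign shows that, as written, the cell would require an external voltage to drive the reaction.

−2.92 V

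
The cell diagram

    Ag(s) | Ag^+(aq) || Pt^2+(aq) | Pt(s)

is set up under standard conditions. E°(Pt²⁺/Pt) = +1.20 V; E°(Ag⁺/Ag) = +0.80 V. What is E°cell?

+0.40 V

By convention the left-hand electrode in cell notation is the anode (oxidation) and the right-hand electrode is the cathode (reduction).
E°cell = E°(right) − E°(left) = +1.20 − (+0.80) = +0.40 V.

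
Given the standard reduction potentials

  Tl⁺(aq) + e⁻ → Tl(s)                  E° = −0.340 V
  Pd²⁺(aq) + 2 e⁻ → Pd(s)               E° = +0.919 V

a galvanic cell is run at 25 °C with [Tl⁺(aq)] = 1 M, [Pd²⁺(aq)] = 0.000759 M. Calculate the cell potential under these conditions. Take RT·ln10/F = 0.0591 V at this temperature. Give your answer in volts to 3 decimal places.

+1.167 V

The Pd²⁺/Pd couple has the more positive E°, so it is the cathode; Tl⁺/Tl is the anode.
E°cell = E°cat − E°an = +0.919 − (−0.340) = +1.259 V; n = 2.
The balanced reaction is Pd²⁺(aq) + 2 Tl(s) → Pd(s) + 2 Tl⁺(aq), so Q = [Tl⁺(aq)]^2 / [Pd²⁺(aq)] = 1.32×10^3 and log Q = 3.120.
By the Nernst equation, E = +1.259 − (0.0591/2)·(3.120) = +1.167 V.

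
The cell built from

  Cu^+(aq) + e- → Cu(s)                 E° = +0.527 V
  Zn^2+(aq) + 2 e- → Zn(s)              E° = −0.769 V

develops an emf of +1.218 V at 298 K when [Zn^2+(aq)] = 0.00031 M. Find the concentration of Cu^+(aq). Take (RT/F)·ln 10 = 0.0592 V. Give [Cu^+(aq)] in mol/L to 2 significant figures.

0.00085 M

Cu⁺/Cu is the cathode (higher E°); E°cell = +0.527 − (−0.769) = +1.296 V with n = 2.
From the Nernst equation, log Q = n(E° − E)/0.0592 = 2·(+1.296 − (+1.218))/0.0592 = 2.635.
Balancing electrons gives 2 Cu^+(aq) + Zn(s) → 2 Cu(s) + Zn^2+(aq); thus Q = [Zn^2+(aq)] / [Cu^+(aq)]^2.
Solving for the unknown gives log [Cu^+(aq)] = −3.072, so [Cu^+(aq)] ≈ 0.00085 M.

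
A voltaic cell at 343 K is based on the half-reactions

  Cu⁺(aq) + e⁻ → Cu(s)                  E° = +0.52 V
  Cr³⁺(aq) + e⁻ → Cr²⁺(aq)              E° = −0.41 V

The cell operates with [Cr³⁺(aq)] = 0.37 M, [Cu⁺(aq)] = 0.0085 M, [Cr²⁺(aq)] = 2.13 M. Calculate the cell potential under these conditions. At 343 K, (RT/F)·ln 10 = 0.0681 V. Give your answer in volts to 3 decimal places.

+0.841 V

The Cu⁺/Cu couple has the more positive E°, so it is the cathode; Cr³⁺/Cr²⁺ is the anode.
E°cell = E°cat − E°an = +0.52 − (−0.41) = +0.93 V; n = 1.
The balanced reaction is Cu⁺(aq) + Cr²⁺(aq) → Cu(s) + Cr³⁺(aq), so Q = [Cr³⁺(aq)] / ([Cu⁺(aq)]·[Cr²⁺(aq)]) = 20.4 and log Q = 1.310.
Applying E = E° − (RT ln10/nF)·log Q gives +0.93 − (0.0681/1)(1.310) = +0.841 V.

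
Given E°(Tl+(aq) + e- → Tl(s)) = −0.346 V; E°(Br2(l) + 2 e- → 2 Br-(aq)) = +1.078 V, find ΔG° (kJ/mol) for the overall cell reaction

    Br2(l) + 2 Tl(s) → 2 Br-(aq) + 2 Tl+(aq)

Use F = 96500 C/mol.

In the reaction as written Br2(l) is reduced, so the Br₂/Br⁻ couple is the cathode and Tl⁺/Tl is the anode.
E°cell = +1.078 − (−0.346) = +1.424 V; balancing electrons gives n = 2.
ΔG° = −nFE°cell = −(2)(96500)(+1.424) J/mol = −275 kJ/mol.

−275 kJ/mol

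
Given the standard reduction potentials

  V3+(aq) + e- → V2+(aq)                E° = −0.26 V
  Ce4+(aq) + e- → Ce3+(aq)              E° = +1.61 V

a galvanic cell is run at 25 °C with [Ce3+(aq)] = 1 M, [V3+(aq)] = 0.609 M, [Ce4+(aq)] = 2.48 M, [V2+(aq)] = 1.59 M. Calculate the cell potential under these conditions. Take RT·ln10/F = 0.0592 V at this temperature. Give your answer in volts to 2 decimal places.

Since E°(Ce⁴⁺/Ce³⁺) > E°(V³⁺/V²⁺), Ce⁴⁺/Ce³⁺ serves as the cathode.
E°cell = +1.61 − (−0.26) = +1.87 V, with n = 1 electron transferred.
For the overall reaction Ce4+(aq) + V2+(aq) → Ce3+(aq) + V3+(aq), Q = ([Ce3+(aq)]·[V3+(aq)]) / ([Ce4+(aq)]·[V2+(aq)]) = 0.154, giving log Q = −0.811.
Applying E = E° − (RT ln10/nF)·log Q gives +1.87 − (0.0592/1)(−0.811) = +1.92 V.

+1.92 V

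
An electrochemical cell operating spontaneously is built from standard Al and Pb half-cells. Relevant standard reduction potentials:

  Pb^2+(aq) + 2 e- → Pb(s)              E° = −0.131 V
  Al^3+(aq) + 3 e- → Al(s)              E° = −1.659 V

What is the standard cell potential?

+1.528 V

The Pb²⁺/Pb couple has the higher E°, so Pb ion is reduced (cathode) and Al is oxidized (anode).
E°cell = E°(cathode) − E°(anode) = −0.131 − (−1.659) = +1.528 V.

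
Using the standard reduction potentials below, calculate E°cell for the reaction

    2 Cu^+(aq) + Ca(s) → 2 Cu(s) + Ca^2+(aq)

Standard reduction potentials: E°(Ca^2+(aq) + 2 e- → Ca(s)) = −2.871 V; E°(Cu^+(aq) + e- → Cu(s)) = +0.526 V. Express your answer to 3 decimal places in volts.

In the reaction as written, Cu^+(aq) is reduced (cathode) and Ca^2+(aq) is produced by oxidation at the anode.
E°cell = E°(cathode) − E°(anode) = +0.526 − (−2.871) = +3.397 V.

+3.397 V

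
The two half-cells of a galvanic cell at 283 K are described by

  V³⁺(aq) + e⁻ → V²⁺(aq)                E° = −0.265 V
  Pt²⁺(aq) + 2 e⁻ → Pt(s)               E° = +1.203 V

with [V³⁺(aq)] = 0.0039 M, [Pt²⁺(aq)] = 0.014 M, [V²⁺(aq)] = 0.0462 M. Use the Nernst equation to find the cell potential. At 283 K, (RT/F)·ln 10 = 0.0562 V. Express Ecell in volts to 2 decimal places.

The Pt²⁺/Pt couple has the more positive E°, so it is the cathode; V³⁺/V²⁺ is the anode.
The standard potential is +1.203 − (−0.265) = +1.468 V and the balanced reaction transfers n = 2 electrons.
Balancing gives Pt²⁺(aq) + 2 V²⁺(aq) → Pt(s) + 2 V³⁺(aq); hence Q = [V³⁺(aq)]^2 / ([Pt²⁺(aq)]·[V²⁺(aq)]^2) = 0.509 (log Q = −0.293).
By the Nernst equation, E = +1.468 − (0.0562/2)·(−0.293) = +1.48 V.

+1.48 V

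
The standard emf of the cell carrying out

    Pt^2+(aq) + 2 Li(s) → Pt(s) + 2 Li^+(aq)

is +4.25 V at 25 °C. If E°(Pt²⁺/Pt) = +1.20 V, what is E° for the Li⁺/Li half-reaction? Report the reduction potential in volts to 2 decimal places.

−3.05 V

In the reaction as written the Pt²⁺/Pt couple is reduced (cathode) and Li⁺/Li is oxidized (anode), so E°cell = E°(Pt²⁺/Pt) − E°(Li⁺/Li).
E°(Li⁺/Li) = E°(cathode) − E°cell = +1.20 − (+4.25) = −3.05 V.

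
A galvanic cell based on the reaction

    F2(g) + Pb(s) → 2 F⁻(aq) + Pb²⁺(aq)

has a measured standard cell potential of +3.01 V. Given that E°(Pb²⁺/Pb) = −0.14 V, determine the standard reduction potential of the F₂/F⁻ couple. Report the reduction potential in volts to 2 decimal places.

In the reaction as written the F₂/F⁻ couple is reduced (cathode) and Pb²⁺/Pb is oxidized (anode), so E°cell = E°(F₂/F⁻) − E°(Pb²⁺/Pb).
E°(F₂/F⁻) = E°cell + E°(anode) = +3.01 + (−0.14) = +2.87 V.

+2.87 V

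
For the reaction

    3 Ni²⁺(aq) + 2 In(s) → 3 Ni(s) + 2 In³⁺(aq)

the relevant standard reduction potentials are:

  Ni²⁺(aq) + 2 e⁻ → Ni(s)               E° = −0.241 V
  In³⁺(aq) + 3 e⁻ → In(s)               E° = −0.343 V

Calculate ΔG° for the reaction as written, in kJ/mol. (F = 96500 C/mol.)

In the reaction as written Ni²⁺(aq) is reduced, so the Ni²⁺/Ni couple is the cathode and In³⁺/In is the anode.
E°cell = −0.241 − (−0.343) = +0.102 V; balancing electrons gives n = 6.
ΔG° = −nFE°cell = −(6)(96500)(+0.102) J/mol = −59.1 kJ/mol.

−59.1 kJ/mol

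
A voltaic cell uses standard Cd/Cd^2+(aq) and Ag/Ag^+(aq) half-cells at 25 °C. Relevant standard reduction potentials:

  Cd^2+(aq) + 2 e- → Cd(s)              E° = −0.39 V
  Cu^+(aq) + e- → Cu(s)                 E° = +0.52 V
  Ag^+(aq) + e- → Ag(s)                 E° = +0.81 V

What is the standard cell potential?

+1.20 V

The Ag⁺/Ag couple has the higher E°, so Ag ion is reduced (cathode) and Cd is oxidized (anode).
E°cell = E°(cathode) − E°(anode) = +0.81 − (−0.39) = +1.20 V.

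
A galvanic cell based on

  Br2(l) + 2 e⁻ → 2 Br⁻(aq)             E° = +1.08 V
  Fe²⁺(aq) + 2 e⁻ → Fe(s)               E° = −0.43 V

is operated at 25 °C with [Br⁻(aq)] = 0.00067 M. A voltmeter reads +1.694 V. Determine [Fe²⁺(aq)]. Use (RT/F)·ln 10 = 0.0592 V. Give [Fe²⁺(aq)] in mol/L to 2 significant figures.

Br₂/Br⁻ is the cathode (higher E°); E°cell = +1.08 − (−0.43) = +1.51 V with n = 2.
From the Nernst equation, log Q = n(E° − E)/0.0592 = 2·(+1.51 − (+1.694))/0.0592 = −6.216.
Balancing electrons gives Br2(l) + Fe(s) → 2 Br⁻(aq) + Fe²⁺(aq); thus Q = [Br⁻(aq)]^2·[Fe²⁺(aq)].
Isolating [Fe²⁺(aq)] in Q = 10^{−6.216} yields log [Fe²⁺(aq)] = 0.132, i.e. 1.4 M.

1.4 M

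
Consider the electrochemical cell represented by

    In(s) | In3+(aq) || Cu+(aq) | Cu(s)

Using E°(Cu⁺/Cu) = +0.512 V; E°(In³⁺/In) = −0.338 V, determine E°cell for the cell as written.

By convention the left-hand electrode in cell notation is the anode (oxidation) and the right-hand electrode is the cathode (reduction).
E°cell = E°(right) − E°(left) = +0.512 − (−0.338) = +0.850 V.

+0.850 V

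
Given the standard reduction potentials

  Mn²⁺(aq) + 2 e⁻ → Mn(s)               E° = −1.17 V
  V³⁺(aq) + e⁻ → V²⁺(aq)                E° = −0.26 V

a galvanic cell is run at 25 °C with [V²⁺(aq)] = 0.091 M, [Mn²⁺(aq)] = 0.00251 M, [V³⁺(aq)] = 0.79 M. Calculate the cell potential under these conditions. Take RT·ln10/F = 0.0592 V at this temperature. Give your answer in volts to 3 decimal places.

Since E°(V³⁺/V²⁺) > E°(Mn²⁺/Mn), V³⁺/V²⁺ serves as the cathode.
E°cell = −0.26 − (−1.17) = +0.91 V, with n = 2 electrons transferred.
The balanced reaction is 2 V³⁺(aq) + Mn(s) → 2 V²⁺(aq) + Mn²⁺(aq), so Q = ([V²⁺(aq)]^2·[Mn²⁺(aq)]) / [V³⁺(aq)]^2 = 3.33×10^−5 and log Q = −4.477.
Applying E = E° − (RT ln10/nF)·log Q gives +0.91 − (0.0592/2)(−4.477) = +1.043 V.

+1.043 V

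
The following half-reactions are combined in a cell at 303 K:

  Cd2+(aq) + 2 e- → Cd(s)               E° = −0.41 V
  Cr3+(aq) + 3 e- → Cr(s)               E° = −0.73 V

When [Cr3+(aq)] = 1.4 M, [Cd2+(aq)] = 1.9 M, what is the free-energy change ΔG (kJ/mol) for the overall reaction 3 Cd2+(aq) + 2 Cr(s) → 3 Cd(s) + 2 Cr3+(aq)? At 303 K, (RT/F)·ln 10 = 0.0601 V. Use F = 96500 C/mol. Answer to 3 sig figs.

E°cell = −0.41 − (−0.73) = +0.32 V; the balanced reaction transfers n = 6 electrons.
Here Q = [Cr3+(aq)]^2 / [Cd2+(aq)]^3 = 0.286 (log Q = −0.544), giving E = +0.32 − (0.0601/6)·(−0.544) = +0.3254 V.
Finally ΔG = −nFE = −(6)(96500 C/mol)(+0.3254 V) = −188 kJ/mol.

−188 kJ/mol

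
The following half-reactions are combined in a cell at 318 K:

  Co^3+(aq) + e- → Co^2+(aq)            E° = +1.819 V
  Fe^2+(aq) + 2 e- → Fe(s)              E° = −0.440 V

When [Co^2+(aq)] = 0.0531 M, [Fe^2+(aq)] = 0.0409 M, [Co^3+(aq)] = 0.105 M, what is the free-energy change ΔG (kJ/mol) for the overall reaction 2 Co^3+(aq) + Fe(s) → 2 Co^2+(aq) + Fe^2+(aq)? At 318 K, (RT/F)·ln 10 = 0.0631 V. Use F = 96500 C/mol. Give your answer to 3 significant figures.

−448 kJ/mol

With Co³⁺/Co²⁺ reduced at the cathode, E°cell = +1.819 − (−0.440) = +2.259 V and n = 2.
Q = ([Co^2+(aq)]^2·[Fe^2+(aq)]) / [Co^3+(aq)]^2 = 0.0105, so log Q = −1.980 and E = +2.259 − (0.0631/2)(−1.980) = +2.3215 V.
Then ΔG = −nFE = −2 × 96500 × +2.3215 J/mol = −448 kJ/mol.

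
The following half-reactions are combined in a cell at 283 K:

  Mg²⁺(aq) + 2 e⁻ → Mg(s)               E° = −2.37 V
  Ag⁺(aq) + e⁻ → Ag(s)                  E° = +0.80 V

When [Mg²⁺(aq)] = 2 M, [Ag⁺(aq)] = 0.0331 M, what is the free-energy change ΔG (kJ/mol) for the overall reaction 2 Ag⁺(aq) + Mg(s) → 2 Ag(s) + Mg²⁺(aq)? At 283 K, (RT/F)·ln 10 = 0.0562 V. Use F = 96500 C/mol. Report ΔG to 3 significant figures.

−594 kJ/mol

The standard cell potential is +0.80 − (−2.37) = +3.17 V, with n = 2 electrons in the balanced equation.
Here Q = [Mg²⁺(aq)] / [Ag⁺(aq)]^2 = 1.83×10^3 (log Q = 3.261), giving E = +3.17 − (0.0562/2)·(3.261) = +3.0784 V.
ΔG = −nFE = −(2)(96500)(+3.0784) J/mol = −594 kJ/mol.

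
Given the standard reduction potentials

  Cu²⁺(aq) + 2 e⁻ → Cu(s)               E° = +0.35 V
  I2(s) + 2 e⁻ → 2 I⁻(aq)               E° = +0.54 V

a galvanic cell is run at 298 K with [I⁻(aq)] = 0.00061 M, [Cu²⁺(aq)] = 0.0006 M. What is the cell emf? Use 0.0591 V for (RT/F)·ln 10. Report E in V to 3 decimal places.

Since E°(I₂/I⁻) > E°(Cu²⁺/Cu), I₂/I⁻ serves as the cathode.
E°cell = +0.54 − (+0.35) = +0.19 V, with n = 2 electrons transferred.
The balanced reaction is I2(s) + Cu(s) → 2 I⁻(aq) + Cu²⁺(aq), so Q = [I⁻(aq)]^2·[Cu²⁺(aq)] = 2.23×10^−10 and log Q = −9.651.
Applying E = E° − (RT ln10/nF)·log Q gives +0.19 − (0.0591/2)(−9.651) = +0.475 V.

+0.475 V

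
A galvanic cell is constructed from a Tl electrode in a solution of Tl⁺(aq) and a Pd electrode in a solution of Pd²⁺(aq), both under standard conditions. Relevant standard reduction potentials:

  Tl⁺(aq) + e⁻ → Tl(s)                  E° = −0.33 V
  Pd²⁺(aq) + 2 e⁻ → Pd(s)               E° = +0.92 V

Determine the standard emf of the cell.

+1.25 V

The Pd²⁺/Pd couple has the higher E°, so Pd ion is reduced (cathode) and Tl is oxidized (anode).
E°cell = E°(cathode) − E°(anode) = +0.92 − (−0.33) = +1.25 V.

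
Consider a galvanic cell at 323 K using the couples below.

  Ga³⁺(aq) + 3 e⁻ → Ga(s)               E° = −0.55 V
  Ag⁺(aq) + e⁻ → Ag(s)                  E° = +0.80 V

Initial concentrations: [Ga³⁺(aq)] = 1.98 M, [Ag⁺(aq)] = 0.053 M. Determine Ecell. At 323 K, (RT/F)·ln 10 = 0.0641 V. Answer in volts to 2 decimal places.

+1.26 V

Since E°(Ag⁺/Ag) > E°(Ga³⁺/Ga), Ag⁺/Ag serves as the cathode.
The standard potential is +0.80 − (−0.55) = +1.35 V and the balanced reaction transfers n = 3 electrons.
For the overall reaction 3 Ag⁺(aq) + Ga(s) → 3 Ag(s) + Ga³⁺(aq), Q = [Ga³⁺(aq)] / [Ag⁺(aq)]^3 = 1.33×10^4, giving log Q = 4.124.
By the Nernst equation, E = +1.35 − (0.0641/3)·(4.124) = +1.26 V.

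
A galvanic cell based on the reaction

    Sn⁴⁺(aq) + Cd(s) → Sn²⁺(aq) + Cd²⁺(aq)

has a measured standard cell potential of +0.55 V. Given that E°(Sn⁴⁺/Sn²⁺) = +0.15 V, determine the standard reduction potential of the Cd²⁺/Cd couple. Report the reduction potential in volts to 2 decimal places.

−0.40 V

In the reaction as written the Sn⁴⁺/Sn²⁺ couple is reduced (cathode) and Cd²⁺/Cd is oxidized (anode), so E°cell = E°(Sn⁴⁺/Sn²⁺) − E°(Cd²⁺/Cd).
E°(Cd²⁺/Cd) = E°(cathode) − E°cell = +0.15 − (+0.55) = −0.40 V.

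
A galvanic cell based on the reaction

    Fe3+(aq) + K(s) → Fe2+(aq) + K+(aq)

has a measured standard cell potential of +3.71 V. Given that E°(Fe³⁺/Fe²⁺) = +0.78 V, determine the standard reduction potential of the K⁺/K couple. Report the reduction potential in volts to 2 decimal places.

In the reaction as written the Fe³⁺/Fe²⁺ couple is reduced (cathode) and K⁺/K is oxidized (anode), so E°cell = E°(Fe³⁺/Fe²⁺) − E°(K⁺/K).
E°(K⁺/K) = E°(cathode) − E°cell = +0.78 − (+3.71) = −2.93 V.

−2.93 V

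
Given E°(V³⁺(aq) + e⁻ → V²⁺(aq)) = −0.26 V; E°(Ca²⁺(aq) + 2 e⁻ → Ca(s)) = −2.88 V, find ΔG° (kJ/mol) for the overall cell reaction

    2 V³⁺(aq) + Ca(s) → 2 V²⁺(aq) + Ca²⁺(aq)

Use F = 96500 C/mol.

In the reaction as written V³⁺(aq) is reduced, so the V³⁺/V²⁺ couple is the cathode and Ca²⁺/Ca is the anode.
E°cell = −0.26 − (−2.88) = +2.62 V; balancing electrons gives n = 2.
ΔG° = −nFE°cell = −(2)(96500)(+2.62) J/mol = −506 kJ/mol.

−506 kJ/mol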